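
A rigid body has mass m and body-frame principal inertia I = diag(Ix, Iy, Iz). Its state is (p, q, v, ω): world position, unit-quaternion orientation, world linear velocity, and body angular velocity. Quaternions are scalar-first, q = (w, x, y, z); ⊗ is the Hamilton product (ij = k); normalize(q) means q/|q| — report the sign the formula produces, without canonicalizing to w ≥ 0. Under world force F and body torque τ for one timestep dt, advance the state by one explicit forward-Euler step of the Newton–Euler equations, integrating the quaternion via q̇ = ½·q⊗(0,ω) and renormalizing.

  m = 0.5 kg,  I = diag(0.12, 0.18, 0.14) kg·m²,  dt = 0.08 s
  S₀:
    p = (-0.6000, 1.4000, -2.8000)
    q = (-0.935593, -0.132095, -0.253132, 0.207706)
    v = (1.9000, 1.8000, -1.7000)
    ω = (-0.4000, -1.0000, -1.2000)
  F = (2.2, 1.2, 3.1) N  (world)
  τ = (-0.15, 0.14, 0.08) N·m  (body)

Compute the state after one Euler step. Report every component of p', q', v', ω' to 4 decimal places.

p' = (-0.4480, 1.5440, -2.9360)
q' = (-0.9359, -0.0965, -0.2249, 0.2533)
v' = (2.2520, 1.9920, -1.2040)
ω' = (-0.4680, -0.9335, -1.1680)

new position p' = (-0.4480, 1.5440, -2.9360)
v' = v + a·dt = (2.2520, 1.9920, -1.2040)
gyro term ω×Iω = (-0.0480, -0.0096, 0.0240)
angular accel α = (-0.8500, 0.8311, 0.4000)
ω' = ω + α·dt = (-0.4680, -0.9335, -1.1680)
q⊗(0,ω) = (-0.0567228, 0.8857016, 0.6939966, 1.1535538)
updated quaternion q' = (-0.9359, -0.0965, -0.2249, 0.2533)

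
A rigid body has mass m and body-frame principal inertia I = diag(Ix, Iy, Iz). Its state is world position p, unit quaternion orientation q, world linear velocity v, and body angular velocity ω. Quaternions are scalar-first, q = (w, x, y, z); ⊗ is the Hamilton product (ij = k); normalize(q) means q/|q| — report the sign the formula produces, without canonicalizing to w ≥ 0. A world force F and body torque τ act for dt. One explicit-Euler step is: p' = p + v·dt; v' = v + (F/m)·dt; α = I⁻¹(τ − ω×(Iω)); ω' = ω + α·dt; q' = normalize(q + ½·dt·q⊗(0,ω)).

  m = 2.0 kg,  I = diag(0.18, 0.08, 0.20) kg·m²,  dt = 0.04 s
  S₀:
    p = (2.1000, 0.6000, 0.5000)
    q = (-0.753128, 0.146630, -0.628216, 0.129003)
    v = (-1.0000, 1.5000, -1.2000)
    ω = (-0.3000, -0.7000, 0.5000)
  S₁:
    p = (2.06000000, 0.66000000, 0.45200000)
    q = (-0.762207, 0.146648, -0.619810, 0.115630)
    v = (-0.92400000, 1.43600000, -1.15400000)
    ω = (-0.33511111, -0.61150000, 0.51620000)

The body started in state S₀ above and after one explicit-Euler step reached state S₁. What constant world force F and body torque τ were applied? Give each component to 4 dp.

F = (3.8000, -3.2000, 2.3000)
τ = (-0.2000, 0.1800, 0.0600)

rate change Δω = (-0.03511111, 0.08850000, 0.01620000)
precession coupling = (-0.0420, 0.0030, -0.0210)
applied torque τ = (-0.2000, 0.1800, 0.0600)
Δv = v₁−v₀ = (0.07600000, -0.06400000, 0.04600000)
F = m·Δv/dt = (3.8000, -3.2000, 2.3000)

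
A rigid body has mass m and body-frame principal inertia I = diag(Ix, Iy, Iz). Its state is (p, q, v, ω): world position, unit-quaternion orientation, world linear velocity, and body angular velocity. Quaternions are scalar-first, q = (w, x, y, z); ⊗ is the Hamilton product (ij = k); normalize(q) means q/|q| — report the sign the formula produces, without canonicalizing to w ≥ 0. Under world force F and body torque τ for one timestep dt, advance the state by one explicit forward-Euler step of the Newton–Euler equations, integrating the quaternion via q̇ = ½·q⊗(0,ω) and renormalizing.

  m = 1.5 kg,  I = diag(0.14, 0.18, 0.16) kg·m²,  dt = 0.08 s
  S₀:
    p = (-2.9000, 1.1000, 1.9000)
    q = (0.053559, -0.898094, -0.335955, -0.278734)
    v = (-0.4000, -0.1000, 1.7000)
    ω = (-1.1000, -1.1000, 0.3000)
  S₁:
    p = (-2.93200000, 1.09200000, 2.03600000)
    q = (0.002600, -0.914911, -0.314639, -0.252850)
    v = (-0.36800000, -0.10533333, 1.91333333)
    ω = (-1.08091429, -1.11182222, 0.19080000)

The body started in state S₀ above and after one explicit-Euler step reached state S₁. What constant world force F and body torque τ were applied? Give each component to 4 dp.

F = (0.6000, -0.1000, 4.0000)
τ = (0.0400, -0.0200, -0.1700)

Δv = v₁−v₀ = (0.03200000, -0.00533333, 0.21333333)
m·(v₁−v₀)/dt = (0.6000, -0.1000, 4.0000)
Δω = ω₁−ω₀ = (0.01908571, -0.01182222, -0.10920000)
precession coupling = (0.0066, 0.0066, 0.0484)
applied torque τ = (0.0400, -0.0200, -0.1700)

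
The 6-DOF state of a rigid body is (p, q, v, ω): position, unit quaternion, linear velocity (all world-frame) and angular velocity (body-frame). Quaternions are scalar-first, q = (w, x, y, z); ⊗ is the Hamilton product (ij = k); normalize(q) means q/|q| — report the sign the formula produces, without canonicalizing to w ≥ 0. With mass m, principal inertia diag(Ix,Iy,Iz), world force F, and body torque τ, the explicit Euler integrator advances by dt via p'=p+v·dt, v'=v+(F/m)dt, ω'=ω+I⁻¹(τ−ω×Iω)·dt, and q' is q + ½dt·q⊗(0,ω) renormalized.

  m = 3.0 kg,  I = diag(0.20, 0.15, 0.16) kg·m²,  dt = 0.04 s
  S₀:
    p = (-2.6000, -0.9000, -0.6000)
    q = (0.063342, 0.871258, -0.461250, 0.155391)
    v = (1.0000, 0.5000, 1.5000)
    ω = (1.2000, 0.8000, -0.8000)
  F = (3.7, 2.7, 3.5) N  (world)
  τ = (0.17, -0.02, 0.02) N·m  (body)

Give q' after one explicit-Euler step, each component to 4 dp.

q' = (0.0523, 0.8772, -0.4423, 0.1793)

Hamilton product q⊗(0,ω) = (-0.5521968, 0.3206976, 0.9341492, 1.1998328)
q + ½dt·q⊗(0,ω), renormalized = (0.0523, 0.8772, -0.4423, 0.1793)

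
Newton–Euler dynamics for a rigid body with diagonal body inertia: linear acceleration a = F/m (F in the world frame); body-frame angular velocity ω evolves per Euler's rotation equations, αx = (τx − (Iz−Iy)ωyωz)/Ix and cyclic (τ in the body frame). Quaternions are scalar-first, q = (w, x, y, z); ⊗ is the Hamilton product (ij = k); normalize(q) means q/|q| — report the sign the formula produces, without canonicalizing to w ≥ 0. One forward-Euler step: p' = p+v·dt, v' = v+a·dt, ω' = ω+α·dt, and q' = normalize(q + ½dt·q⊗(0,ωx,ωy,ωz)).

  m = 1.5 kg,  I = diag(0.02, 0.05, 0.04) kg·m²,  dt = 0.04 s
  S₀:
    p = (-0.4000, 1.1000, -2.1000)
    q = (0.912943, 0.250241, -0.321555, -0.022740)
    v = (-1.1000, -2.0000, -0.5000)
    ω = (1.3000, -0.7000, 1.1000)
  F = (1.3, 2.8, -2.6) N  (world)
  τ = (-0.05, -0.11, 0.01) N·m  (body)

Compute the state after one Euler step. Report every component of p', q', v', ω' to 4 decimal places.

p' = p + v·dt = (-0.4440, 1.0200, -2.1200)
v' = v + a·dt = (-1.0653, -1.9253, -0.5693)
precession coupling ω×(Iω) = (0.0077, -0.0286, -0.0273)
(τ − ω×Iω)/I = (-2.8850, -1.6280, 0.9325)
ω' = ω + α·dt = (1.1846, -0.7651, 1.1373)
2q̇ = q⊗(0,ω) = (-0.5253878, 0.8171974, -0.9438872, 1.2470901)
q' = normalize(q + ½dt·q⊗(0,ω)) = (0.9018, 0.2664, -0.3402, 0.0022)

p' = (-0.4440, 1.0200, -2.1200)
q' = (0.9018, 0.2664, -0.3402, 0.0022)
v' = (-1.0653, -1.9253, -0.5693)
ω' = (1.1846, -0.7651, 1.1373)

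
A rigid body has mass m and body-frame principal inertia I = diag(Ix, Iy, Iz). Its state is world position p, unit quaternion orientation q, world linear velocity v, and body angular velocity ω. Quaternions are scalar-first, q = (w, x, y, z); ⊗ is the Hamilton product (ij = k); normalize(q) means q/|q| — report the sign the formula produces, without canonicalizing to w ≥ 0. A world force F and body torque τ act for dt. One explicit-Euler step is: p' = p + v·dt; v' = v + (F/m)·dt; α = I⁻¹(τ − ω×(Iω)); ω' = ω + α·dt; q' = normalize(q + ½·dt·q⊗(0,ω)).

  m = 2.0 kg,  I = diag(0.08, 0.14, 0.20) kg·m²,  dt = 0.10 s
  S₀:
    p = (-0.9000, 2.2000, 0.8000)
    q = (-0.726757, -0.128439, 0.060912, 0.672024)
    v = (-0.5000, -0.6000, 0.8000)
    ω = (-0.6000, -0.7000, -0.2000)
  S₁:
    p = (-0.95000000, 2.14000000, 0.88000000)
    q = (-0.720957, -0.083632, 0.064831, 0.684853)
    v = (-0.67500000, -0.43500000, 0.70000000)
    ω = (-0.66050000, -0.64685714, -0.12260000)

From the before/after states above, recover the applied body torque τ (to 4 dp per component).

Δω = ω₁−ω₀ = (-0.06050000, 0.05314286, 0.07740000)
I·α + gyro = (-0.0400, 0.0600, 0.1800)

τ = (-0.0400, 0.0600, 0.1800)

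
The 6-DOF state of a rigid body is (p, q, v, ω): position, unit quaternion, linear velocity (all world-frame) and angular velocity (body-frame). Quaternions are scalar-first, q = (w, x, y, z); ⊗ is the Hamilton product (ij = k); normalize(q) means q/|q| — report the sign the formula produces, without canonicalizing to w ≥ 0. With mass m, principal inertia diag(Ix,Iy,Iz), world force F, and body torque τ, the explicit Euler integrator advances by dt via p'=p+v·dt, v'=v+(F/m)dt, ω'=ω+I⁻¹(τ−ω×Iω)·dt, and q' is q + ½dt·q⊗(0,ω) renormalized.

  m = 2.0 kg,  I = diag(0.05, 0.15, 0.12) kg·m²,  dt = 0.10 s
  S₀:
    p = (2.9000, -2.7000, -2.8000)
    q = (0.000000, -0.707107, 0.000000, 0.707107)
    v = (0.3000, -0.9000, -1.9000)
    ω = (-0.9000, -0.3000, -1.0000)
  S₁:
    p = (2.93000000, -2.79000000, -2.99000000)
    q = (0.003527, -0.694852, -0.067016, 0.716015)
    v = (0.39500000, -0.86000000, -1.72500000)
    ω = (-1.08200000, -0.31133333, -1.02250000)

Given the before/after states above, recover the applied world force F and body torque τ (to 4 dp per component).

rate change Δω = (-0.18200000, -0.01133333, -0.02250000)
precession coupling = (-0.0090, -0.0630, 0.0270)
τ = I·(Δω/dt) + ω₀×(Iω₀) = (-0.1000, -0.0800, 0.0000)
v₁ − v₀ = (0.09500000, 0.04000000, 0.17500000)
m·(v₁−v₀)/dt = (1.9000, 0.8000, 3.5000)

F = (1.9000, 0.8000, 3.5000)
τ = (-0.1000, -0.0800, 0.0000)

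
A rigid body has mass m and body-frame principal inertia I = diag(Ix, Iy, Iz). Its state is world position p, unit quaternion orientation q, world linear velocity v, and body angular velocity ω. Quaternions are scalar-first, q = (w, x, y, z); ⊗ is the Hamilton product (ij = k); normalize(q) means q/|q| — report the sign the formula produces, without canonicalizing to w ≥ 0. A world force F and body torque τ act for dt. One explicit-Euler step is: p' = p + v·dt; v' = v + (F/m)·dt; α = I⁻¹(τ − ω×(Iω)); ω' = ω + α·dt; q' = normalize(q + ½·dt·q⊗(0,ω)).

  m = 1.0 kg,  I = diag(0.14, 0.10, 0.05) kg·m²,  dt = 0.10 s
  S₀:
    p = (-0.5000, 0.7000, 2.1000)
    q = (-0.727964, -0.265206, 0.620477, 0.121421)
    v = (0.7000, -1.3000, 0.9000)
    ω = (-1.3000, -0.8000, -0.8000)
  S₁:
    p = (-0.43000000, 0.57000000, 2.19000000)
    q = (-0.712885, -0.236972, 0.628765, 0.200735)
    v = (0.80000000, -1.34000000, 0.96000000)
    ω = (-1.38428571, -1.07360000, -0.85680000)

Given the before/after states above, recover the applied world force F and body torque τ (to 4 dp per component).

F = (1.0000, -0.4000, 0.6000)
τ = (-0.1500, -0.1800, -0.0700)

v₁ − v₀ = (0.10000000, -0.04000000, 0.06000000)
F = m·Δv/dt = (1.0000, -0.4000, 0.6000)
ω₁ − ω₀ = (-0.08428571, -0.27360000, -0.05680000)
applied torque τ = (-0.1500, -0.1800, -0.0700)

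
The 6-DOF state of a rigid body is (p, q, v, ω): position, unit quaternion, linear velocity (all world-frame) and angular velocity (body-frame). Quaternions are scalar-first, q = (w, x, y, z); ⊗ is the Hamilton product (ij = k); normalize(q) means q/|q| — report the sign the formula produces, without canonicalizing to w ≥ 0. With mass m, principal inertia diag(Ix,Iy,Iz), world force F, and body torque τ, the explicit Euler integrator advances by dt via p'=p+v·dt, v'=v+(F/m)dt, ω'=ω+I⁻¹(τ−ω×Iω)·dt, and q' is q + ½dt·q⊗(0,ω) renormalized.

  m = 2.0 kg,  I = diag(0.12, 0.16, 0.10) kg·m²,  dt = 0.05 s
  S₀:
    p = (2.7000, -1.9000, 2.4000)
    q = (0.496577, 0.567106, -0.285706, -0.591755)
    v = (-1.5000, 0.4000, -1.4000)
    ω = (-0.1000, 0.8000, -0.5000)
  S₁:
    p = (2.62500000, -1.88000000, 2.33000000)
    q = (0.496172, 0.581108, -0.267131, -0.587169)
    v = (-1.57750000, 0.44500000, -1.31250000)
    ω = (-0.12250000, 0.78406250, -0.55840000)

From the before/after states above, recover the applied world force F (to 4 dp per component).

velocity change Δv = (-0.07750000, 0.04500000, 0.08750000)
F = m·Δv/dt = (-3.1000, 1.8000, 3.5000)

F = (-3.1000, 1.8000, 3.5000)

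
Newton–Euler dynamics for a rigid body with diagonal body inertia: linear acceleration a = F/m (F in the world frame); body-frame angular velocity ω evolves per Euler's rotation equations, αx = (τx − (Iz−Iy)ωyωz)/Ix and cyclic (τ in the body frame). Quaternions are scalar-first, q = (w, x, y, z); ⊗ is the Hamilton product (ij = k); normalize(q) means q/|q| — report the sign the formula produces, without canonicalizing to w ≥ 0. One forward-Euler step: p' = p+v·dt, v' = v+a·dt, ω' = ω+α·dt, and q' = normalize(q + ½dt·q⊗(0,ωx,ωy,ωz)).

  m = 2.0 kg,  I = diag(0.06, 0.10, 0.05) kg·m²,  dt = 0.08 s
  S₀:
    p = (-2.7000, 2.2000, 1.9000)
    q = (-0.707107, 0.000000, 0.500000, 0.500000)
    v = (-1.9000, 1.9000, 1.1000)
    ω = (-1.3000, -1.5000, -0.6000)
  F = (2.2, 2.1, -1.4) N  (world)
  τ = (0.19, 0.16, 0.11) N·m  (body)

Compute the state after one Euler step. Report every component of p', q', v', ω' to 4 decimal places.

p' = (-2.8520, 2.3520, 1.9880)
q' = (-0.6628, 0.0546, 0.5147, 0.5411)
v' = (-1.8120, 1.9840, 1.0440)
ω' = (-0.9867, -1.3782, -0.5488)

linear accel F/m = (1.1000, 1.0500, -0.7000)
p + v·dt = (-2.8520, 2.3520, 1.9880)
v' = v + a·dt = (-1.8120, 1.9840, 1.0440)
angular accel α = (3.9167, 1.5220, 0.6400)
ω' = ω + α·dt = (-0.9867, -1.3782, -0.5488)
2q̇ = q⊗(0,ω) = (1.0500000, 1.3692391, 0.4106605, 1.0742642)
q + ½dt·q⊗(0,ω), renormalized = (-0.6628, 0.0546, 0.5147, 0.5411)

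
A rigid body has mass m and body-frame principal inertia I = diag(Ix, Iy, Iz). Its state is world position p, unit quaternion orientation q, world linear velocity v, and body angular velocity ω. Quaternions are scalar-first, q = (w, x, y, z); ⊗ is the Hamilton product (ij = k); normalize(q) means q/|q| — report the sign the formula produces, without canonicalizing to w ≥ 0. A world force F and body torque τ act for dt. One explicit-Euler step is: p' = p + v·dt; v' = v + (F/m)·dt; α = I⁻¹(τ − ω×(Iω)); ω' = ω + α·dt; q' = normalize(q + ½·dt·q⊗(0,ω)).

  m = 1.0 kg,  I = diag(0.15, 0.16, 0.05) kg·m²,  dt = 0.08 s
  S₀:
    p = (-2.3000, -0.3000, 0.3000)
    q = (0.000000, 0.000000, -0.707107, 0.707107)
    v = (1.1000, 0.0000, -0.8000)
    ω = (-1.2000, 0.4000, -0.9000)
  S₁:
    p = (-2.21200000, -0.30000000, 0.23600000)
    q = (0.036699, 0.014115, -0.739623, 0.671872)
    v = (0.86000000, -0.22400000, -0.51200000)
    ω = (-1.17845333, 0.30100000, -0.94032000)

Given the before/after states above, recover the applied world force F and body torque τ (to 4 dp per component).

F = (-3.0000, -2.8000, 3.6000)
τ = (0.0800, -0.0900, -0.0300)

Δω = ω₁−ω₀ = (0.02154667, -0.09900000, -0.04032000)
gyro term ω₀×Iω₀ = (0.0396, 0.1080, -0.0048)
I·α + gyro = (0.0800, -0.0900, -0.0300)
velocity change Δv = (-0.24000000, -0.22400000, 0.28800000)
F = m·Δv/dt = (-3.0000, -2.8000, 3.6000)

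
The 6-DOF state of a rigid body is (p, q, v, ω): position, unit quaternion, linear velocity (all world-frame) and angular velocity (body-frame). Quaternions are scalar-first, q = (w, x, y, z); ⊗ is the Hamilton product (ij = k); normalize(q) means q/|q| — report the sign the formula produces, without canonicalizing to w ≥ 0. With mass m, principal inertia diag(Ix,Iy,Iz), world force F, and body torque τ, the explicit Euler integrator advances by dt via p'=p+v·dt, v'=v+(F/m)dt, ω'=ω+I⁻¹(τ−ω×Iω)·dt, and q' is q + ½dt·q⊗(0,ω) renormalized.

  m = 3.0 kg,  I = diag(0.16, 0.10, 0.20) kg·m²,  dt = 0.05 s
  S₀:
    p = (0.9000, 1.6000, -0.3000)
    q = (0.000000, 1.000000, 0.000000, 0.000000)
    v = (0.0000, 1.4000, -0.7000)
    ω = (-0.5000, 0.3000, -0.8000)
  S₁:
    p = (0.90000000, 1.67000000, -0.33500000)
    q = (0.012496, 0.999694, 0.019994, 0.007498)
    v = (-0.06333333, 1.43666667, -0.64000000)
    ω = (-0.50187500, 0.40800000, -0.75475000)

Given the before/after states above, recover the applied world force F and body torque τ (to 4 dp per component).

F = (-3.8000, 2.2000, 3.6000)
τ = (-0.0300, 0.2000, 0.1900)

v₁ − v₀ = (-0.06333333, 0.03666667, 0.06000000)
applied force F = (-3.8000, 2.2000, 3.6000)
rate change Δω = (-0.00187500, 0.10800000, 0.04525000)
τ = I·(Δω/dt) + ω₀×(Iω₀) = (-0.0300, 0.2000, 0.1900)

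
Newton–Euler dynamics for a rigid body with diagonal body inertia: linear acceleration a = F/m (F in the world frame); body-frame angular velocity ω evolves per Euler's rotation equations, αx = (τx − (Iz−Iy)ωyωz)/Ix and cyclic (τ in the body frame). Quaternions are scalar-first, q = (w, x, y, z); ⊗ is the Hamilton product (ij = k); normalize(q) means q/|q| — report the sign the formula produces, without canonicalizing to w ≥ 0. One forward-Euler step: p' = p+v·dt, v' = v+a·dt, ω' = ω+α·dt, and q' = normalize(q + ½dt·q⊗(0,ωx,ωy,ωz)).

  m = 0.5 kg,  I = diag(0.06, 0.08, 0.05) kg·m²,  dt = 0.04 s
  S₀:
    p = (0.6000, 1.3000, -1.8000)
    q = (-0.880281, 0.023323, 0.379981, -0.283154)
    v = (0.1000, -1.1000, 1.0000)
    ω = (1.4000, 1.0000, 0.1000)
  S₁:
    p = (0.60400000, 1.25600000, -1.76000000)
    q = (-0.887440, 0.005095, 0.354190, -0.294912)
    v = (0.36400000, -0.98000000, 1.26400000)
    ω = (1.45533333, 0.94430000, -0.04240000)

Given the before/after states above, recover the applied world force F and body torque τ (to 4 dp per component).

F = (3.3000, 1.5000, 3.3000)
τ = (0.0800, -0.1100, -0.1500)

Δω = ω₁−ω₀ = (0.05533333, -0.05570000, -0.14240000)
τ = I·(Δω/dt) + ω₀×(Iω₀) = (0.0800, -0.1100, -0.1500)
velocity change Δv = (0.26400000, 0.12000000, 0.26400000)
m·(v₁−v₀)/dt = (3.3000, 1.5000, 3.3000)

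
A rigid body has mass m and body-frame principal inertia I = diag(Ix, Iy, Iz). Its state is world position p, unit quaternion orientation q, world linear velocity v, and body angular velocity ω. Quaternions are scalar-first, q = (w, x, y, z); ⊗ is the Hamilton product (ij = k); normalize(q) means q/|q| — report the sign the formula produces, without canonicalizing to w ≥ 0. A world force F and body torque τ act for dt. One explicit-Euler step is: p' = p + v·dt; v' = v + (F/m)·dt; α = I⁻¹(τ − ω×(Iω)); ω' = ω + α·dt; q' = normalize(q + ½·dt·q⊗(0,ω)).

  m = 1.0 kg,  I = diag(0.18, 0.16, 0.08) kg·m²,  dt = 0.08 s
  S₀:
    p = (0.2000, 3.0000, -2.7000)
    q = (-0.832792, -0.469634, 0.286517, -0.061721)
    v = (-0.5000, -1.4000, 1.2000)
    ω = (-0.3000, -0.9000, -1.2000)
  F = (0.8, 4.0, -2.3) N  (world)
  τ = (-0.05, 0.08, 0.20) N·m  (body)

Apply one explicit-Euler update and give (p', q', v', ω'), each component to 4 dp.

p' = (0.1600, 2.8880, -2.6040)
q' = (-0.8295, -0.4747, 0.2941, -0.0014)
v' = (-0.4360, -1.0800, 1.0160)
ω' = (-0.2838, -0.8780, -0.9946)

a = (0.8000, 4.0000, -2.3000)
p + v·dt = (0.1600, 2.8880, -2.6040)
v + (F/m)dt = (-0.4360, -1.0800, 1.0160)
gyro term ω×Iω = (-0.0864, 0.0360, -0.0054)
α = I⁻¹(τ − ω×Iω) = (0.2022, 0.2750, 2.5675)
ω + α·dt = (-0.2838, -0.8780, -0.9946)
q⊗(0,ω) = (0.0429099, -0.1495317, 0.2044683, 1.5079761)
updated quaternion q' = (-0.8295, -0.4747, 0.2941, -0.0014)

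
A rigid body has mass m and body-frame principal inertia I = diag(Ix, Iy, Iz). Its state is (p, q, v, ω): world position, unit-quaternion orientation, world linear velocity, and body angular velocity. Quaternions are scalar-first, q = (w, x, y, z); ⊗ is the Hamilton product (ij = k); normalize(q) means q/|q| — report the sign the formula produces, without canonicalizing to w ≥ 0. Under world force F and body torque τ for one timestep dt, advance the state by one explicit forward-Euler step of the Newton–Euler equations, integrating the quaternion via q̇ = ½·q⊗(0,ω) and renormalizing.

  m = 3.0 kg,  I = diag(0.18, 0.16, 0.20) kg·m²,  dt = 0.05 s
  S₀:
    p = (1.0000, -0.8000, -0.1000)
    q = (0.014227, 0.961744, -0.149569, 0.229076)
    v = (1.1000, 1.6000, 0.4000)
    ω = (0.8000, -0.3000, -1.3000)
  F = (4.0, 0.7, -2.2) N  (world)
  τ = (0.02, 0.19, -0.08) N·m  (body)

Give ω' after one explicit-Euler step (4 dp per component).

ω' = (0.8012, -0.2471, -1.3212)

gyro term ω×Iω = (0.0156, 0.0208, 0.0048)
α = I⁻¹(τ − ω×Iω) = (0.0244, 1.0575, -0.4240)
new body rate ω' = (0.8012, -0.2471, -1.3212)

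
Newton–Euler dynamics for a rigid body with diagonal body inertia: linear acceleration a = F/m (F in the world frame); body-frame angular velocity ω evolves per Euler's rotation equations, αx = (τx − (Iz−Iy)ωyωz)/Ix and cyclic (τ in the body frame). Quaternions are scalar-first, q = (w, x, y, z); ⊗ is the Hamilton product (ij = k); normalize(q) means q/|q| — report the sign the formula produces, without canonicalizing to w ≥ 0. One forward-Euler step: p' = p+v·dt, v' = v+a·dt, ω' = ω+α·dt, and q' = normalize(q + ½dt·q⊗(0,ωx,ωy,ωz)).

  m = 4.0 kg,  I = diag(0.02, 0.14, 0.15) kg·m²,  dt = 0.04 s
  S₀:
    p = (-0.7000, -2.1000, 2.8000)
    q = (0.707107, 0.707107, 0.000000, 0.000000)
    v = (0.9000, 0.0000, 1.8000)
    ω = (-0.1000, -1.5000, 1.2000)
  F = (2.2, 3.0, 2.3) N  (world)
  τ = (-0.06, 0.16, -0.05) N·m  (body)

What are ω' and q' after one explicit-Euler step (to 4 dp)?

ω' = (-0.1840, -1.4587, 1.1819)
q' = (0.7080, 0.7052, -0.0382, -0.0042)

gyro term ω×Iω = (-0.0180, 0.0156, 0.0180)
angular accel α = (-2.1000, 1.0314, -0.4533)
ω' = ω + α·dt = (-0.1840, -1.4587, 1.1819)
Hamilton product q⊗(0,ω) = (0.0707107, -0.0707107, -1.9091889, -0.2121321)
q' = normalize(q + ½dt·q⊗(0,ω)) = (0.7080, 0.7052, -0.0382, -0.0042)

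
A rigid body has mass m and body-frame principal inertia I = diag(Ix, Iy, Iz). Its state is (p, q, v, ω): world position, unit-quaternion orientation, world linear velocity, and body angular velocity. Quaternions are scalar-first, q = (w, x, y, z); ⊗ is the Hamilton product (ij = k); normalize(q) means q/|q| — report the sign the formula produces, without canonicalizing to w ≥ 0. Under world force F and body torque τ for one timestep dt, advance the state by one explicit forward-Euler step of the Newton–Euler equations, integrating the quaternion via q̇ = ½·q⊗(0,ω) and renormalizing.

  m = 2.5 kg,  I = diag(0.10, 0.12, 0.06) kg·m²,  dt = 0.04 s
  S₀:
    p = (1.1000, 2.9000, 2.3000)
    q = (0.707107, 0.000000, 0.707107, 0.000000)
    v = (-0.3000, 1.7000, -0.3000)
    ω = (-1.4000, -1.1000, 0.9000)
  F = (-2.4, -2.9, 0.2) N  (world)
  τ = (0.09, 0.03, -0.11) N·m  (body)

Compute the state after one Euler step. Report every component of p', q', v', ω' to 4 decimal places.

α = I⁻¹(τ − ω×Iω) = (0.3060, 0.6700, -2.3467)
ω + α·dt = (-1.3878, -1.0732, 0.8061)
2q̇ = q⊗(0,ω) = (0.7778177, -0.3535535, -0.7778177, 1.6263461)
updated quaternion q' = (0.7221, -0.0071, 0.6910, 0.0325)
a = (-0.9600, -1.1600, 0.0800)
p + v·dt = (1.0880, 2.9680, 2.2880)
v' = v + a·dt = (-0.3384, 1.6536, -0.2968)

p' = (1.0880, 2.9680, 2.2880)
q' = (0.7221, -0.0071, 0.6910, 0.0325)
v' = (-0.3384, 1.6536, -0.2968)
ω' = (-1.3878, -1.0732, 0.8061)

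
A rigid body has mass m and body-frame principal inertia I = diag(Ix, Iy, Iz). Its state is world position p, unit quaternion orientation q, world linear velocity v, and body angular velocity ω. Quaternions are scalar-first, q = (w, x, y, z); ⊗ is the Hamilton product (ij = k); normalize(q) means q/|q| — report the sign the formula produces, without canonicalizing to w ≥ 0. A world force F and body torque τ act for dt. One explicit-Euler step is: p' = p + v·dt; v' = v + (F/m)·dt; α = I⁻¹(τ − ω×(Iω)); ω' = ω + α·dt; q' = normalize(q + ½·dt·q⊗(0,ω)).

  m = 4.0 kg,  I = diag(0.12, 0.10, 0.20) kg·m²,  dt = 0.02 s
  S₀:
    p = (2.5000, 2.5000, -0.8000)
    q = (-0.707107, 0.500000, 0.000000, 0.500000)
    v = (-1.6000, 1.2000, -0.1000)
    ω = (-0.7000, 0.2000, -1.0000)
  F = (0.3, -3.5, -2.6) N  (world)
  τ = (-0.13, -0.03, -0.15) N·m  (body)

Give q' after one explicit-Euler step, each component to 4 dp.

2q̇ = q⊗(0,ω) = (0.8500000, 0.3949749, 0.0085786, 0.8071070)
updated quaternion q' = (-0.6986, 0.5039, 0.0001, 0.5080)

q' = (-0.6986, 0.5039, 0.0001, 0.5080)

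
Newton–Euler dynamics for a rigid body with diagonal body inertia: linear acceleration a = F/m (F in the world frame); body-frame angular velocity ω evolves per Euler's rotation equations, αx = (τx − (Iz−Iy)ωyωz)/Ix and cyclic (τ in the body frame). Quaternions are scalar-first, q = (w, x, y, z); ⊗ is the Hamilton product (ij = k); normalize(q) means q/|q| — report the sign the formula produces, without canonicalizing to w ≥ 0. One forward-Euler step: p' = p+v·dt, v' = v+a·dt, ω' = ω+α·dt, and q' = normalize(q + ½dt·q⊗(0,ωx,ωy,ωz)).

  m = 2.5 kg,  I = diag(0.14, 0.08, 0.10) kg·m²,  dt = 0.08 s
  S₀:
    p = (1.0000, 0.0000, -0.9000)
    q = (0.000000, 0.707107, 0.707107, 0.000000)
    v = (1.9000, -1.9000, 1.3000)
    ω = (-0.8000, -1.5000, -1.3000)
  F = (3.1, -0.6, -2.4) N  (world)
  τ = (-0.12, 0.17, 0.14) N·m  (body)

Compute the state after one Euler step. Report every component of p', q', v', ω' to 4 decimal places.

p' = (1.1520, -0.1520, -0.7960)
q' = (0.0648, 0.6679, 0.7412, -0.0197)
v' = (1.9992, -1.9192, 1.2232)
ω' = (-0.8909, -1.3716, -1.1304)

precession coupling ω×(Iω) = (0.0390, 0.0416, -0.0720)
angular accel α = (-1.1357, 1.6050, 2.1200)
ω' = ω + α·dt = (-0.8909, -1.3716, -1.1304)
2q̇ = q⊗(0,ω) = (1.6263461, -0.9192391, 0.9192391, -0.4949749)
q + ½dt·q⊗(0,ω), renormalized = (0.0648, 0.6679, 0.7412, -0.0197)
linear accel F/m = (1.2400, -0.2400, -0.9600)
p + v·dt = (1.1520, -0.1520, -0.7960)
v' = v + a·dt = (1.9992, -1.9192, 1.2232)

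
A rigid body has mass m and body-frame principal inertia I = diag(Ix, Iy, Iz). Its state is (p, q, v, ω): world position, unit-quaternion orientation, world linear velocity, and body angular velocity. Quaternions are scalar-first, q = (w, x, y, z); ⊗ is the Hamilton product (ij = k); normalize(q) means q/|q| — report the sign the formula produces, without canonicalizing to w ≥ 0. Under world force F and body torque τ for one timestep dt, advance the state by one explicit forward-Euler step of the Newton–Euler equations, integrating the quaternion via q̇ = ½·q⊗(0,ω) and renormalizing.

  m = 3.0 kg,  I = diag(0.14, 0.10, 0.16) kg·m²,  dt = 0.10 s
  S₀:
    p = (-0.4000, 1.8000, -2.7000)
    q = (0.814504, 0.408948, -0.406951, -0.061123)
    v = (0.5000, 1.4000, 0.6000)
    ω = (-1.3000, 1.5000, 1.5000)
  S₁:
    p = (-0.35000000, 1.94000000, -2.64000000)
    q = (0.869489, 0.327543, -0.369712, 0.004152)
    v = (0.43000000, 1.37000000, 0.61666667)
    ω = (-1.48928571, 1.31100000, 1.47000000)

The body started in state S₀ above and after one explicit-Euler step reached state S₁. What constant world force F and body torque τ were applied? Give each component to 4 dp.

rate change Δω = (-0.18928571, -0.18900000, -0.03000000)
gyro term ω₀×Iω₀ = (0.1350, 0.0390, 0.0780)
I·α + gyro = (-0.1300, -0.1500, 0.0300)
velocity change Δv = (-0.07000000, -0.03000000, 0.01666667)
applied force F = (-2.1000, -0.9000, 0.5000)

F = (-2.1000, -0.9000, 0.5000)
τ = (-0.1300, -0.1500, 0.0300)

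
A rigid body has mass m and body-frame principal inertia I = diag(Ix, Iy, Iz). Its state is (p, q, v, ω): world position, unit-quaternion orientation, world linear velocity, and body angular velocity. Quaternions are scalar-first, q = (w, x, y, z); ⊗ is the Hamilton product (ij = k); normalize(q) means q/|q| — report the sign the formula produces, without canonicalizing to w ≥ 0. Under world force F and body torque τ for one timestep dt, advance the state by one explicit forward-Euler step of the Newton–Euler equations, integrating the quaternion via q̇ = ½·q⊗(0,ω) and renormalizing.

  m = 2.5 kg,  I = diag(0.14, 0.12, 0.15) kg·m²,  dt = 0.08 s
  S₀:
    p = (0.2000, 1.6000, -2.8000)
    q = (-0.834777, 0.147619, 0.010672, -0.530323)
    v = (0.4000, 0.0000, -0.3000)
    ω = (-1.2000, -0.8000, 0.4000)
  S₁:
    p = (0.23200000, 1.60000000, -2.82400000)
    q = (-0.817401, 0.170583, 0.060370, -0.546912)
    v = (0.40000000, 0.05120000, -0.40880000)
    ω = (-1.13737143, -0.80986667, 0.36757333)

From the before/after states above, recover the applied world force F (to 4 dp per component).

Δv = v₁−v₀ = (0.00000000, 0.05120000, -0.10880000)
m·(v₁−v₀)/dt = (0.0000, 1.6000, -3.4000)

F = (0.0000, 1.6000, -3.4000)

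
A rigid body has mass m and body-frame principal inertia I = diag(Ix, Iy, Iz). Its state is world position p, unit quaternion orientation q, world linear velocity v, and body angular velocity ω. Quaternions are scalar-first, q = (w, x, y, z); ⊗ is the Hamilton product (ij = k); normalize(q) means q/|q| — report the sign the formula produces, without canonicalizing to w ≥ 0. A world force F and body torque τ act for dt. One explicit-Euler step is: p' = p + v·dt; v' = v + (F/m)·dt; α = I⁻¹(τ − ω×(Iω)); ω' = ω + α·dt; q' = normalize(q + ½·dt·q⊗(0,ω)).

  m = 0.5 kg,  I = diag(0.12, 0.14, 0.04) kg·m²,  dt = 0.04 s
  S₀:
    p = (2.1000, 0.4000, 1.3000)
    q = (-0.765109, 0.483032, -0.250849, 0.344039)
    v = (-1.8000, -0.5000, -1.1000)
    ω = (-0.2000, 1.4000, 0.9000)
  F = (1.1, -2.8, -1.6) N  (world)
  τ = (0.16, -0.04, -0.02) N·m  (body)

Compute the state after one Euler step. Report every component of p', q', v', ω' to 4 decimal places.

angular accel α = (2.3833, -0.1829, -0.3600)
new body rate ω' = (-0.1047, 1.3927, 0.8856)
2q̇ = q⊗(0,ω) = (0.1381599, -0.5543969, -1.5746892, -0.0625231)
updated quaternion q' = (-0.7619, 0.4717, -0.2822, 0.3426)
a = (2.2000, -5.6000, -3.2000)
p + v·dt = (2.0280, 0.3800, 1.2560)
v' = v + a·dt = (-1.7120, -0.7240, -1.2280)

p' = (2.0280, 0.3800, 1.2560)
q' = (-0.7619, 0.4717, -0.2822, 0.3426)
v' = (-1.7120, -0.7240, -1.2280)
ω' = (-0.1047, 1.3927, 0.8856)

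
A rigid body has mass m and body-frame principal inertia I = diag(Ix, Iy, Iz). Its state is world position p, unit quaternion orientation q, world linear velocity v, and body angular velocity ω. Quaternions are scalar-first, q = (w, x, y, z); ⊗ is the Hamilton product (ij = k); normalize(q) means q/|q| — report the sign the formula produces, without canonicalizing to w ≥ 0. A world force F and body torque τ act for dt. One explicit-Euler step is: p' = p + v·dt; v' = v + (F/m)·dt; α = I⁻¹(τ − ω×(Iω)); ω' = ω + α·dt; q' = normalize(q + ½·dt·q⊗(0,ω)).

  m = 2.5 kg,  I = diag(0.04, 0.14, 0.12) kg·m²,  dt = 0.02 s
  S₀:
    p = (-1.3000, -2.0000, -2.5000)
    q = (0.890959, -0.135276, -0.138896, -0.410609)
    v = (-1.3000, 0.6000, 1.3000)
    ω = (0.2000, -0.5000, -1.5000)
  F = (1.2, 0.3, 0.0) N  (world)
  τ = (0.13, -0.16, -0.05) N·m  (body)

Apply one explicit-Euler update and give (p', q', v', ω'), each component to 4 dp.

p' = (-1.3260, -1.9880, -2.4740)
q' = (0.8843, -0.1334, -0.1462, -0.4230)
v' = (-1.2904, 0.6024, 1.3000)
ω' = (0.2725, -0.5263, -1.5067)

new position p' = (-1.3260, -1.9880, -2.4740)
new velocity v' = (-1.2904, 0.6024, 1.3000)
ω×(Iω) gyroscopic = (-0.0150, 0.0240, -0.0100)
(τ − ω×Iω)/I = (3.6250, -1.3143, -0.3333)
new body rate ω' = (0.2725, -0.5263, -1.5067)
q⊗(0,ω) = (-0.6583063, 0.1812313, -0.7305153, -1.2410213)
q + ½dt·q⊗(0,ω), renormalized = (0.8843, -0.1334, -0.1462, -0.4230)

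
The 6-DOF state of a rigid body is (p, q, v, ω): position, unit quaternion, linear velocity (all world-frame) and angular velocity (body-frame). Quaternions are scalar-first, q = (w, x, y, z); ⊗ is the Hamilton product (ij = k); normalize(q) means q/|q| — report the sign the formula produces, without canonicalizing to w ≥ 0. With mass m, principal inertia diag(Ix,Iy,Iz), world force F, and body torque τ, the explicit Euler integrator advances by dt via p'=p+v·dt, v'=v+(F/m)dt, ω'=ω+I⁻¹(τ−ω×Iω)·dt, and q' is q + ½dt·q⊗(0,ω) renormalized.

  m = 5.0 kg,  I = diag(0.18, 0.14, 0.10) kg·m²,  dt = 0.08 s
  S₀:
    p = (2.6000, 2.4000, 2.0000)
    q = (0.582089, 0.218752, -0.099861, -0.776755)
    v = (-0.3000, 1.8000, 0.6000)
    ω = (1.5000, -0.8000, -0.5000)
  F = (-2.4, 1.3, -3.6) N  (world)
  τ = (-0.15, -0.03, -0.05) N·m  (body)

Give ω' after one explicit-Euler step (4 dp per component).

ω×(Iω) gyroscopic = (-0.0160, -0.0600, 0.0480)
(τ − ω×Iω)/I = (-0.7444, 0.2143, -0.9800)
ω' = ω + α·dt = (1.4404, -0.7829, -0.5784)

ω' = (1.4404, -0.7829, -0.5784)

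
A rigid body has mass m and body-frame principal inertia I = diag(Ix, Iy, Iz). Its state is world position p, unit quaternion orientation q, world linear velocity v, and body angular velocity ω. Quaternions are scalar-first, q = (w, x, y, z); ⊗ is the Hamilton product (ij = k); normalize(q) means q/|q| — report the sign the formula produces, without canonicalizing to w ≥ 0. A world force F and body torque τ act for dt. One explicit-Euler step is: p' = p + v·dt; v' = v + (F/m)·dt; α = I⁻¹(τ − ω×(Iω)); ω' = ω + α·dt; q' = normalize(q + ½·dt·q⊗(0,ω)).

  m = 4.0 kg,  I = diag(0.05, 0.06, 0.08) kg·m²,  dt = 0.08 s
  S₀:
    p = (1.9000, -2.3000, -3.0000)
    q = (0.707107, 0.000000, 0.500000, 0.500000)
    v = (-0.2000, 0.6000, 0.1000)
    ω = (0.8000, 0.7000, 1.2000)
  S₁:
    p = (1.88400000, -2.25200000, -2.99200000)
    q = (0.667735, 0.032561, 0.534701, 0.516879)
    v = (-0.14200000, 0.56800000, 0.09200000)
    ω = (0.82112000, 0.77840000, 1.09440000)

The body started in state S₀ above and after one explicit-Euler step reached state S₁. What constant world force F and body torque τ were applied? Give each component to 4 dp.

F = (2.9000, -1.6000, -0.4000)
τ = (0.0300, 0.0300, -0.1000)

Δv = v₁−v₀ = (0.05800000, -0.03200000, -0.00800000)
applied force F = (2.9000, -1.6000, -0.4000)
ω₁ − ω₀ = (0.02112000, 0.07840000, -0.10560000)
τ = I·(Δω/dt) + ω₀×(Iω₀) = (0.0300, 0.0300, -0.1000)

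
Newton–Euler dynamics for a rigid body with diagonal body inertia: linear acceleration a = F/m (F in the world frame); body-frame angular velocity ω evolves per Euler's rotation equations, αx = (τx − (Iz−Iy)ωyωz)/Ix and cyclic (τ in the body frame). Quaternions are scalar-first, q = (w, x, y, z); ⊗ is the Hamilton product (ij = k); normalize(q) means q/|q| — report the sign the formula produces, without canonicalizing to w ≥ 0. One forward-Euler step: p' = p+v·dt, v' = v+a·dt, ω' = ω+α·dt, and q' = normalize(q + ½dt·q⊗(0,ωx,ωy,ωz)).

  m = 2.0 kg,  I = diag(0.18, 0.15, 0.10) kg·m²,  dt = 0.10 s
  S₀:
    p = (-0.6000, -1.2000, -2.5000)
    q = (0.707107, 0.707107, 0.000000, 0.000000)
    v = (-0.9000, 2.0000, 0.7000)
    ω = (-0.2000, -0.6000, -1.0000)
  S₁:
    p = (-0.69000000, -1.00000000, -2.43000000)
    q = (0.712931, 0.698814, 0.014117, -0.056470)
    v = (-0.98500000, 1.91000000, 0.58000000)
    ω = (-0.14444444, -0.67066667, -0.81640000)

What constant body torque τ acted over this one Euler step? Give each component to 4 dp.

Δω = ω₁−ω₀ = (0.05555556, -0.07066667, 0.18360000)
precession coupling = (-0.0300, 0.0160, -0.0036)
applied torque τ = (0.0700, -0.0900, 0.1800)

τ = (0.0700, -0.0900, 0.1800)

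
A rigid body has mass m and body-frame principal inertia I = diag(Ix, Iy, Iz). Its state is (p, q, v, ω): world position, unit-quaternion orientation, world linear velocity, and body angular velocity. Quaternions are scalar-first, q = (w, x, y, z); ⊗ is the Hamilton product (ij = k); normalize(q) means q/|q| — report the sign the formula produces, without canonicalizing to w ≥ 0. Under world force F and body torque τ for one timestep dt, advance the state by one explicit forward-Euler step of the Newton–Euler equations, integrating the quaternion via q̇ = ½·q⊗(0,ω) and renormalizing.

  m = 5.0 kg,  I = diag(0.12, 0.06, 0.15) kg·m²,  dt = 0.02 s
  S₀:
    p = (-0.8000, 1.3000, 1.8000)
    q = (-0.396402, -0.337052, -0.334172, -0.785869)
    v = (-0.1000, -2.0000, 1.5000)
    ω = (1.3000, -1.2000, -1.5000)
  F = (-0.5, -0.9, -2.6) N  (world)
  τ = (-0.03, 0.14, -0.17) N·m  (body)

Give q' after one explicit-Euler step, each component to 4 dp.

q⊗(0,ω) = (-1.1416423, -0.9571074, -1.0515253, 1.4334890)
q' = normalize(q + ½dt·q⊗(0,ω)) = (-0.4077, -0.3465, -0.3446, -0.7713)

q' = (-0.4077, -0.3465, -0.3446, -0.7713)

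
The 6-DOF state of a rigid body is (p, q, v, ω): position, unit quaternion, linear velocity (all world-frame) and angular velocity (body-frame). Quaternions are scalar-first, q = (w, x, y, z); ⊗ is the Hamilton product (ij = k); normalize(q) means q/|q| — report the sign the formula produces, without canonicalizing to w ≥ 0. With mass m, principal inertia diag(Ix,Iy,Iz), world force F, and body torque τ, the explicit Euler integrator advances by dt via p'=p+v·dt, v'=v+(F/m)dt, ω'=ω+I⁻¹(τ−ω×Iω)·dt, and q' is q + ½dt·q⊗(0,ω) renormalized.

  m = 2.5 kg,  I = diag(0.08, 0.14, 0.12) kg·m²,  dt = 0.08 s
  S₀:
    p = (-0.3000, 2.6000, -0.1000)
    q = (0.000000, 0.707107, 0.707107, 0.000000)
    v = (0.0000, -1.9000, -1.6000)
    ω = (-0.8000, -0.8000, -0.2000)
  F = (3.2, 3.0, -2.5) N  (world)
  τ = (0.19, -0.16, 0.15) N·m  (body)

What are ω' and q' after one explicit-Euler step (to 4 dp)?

ω' = (-0.6068, -0.8878, -0.1256)
q' = (0.0452, 0.7007, 0.7120, 0.0000)

α = I⁻¹(τ − ω×Iω) = (2.4150, -1.0971, 0.9300)
ω' = ω + α·dt = (-0.6068, -0.8878, -0.1256)
2q̇ = q⊗(0,ω) = (1.1313712, -0.1414214, 0.1414214, 0.0000000)
q + ½dt·q⊗(0,ω), renormalized = (0.0452, 0.7007, 0.7120, 0.0000)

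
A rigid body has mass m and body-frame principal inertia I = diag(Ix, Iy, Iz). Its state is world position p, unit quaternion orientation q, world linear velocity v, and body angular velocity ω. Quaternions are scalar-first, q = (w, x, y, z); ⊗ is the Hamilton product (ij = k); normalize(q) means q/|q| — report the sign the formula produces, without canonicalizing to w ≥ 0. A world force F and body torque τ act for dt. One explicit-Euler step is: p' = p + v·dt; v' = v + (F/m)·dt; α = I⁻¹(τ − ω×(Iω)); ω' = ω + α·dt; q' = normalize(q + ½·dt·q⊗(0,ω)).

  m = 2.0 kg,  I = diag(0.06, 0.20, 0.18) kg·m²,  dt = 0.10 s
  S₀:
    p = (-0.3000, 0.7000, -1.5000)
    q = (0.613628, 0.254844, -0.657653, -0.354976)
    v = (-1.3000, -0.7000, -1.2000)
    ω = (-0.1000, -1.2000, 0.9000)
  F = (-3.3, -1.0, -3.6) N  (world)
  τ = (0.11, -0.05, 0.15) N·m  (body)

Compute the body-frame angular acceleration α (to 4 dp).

α = (1.4733, -0.3040, 0.7400)

ω×(Iω) gyroscopic = (0.0216, 0.0108, 0.0168)
(τ − ω×Iω)/I = (1.4733, -0.3040, 0.7400)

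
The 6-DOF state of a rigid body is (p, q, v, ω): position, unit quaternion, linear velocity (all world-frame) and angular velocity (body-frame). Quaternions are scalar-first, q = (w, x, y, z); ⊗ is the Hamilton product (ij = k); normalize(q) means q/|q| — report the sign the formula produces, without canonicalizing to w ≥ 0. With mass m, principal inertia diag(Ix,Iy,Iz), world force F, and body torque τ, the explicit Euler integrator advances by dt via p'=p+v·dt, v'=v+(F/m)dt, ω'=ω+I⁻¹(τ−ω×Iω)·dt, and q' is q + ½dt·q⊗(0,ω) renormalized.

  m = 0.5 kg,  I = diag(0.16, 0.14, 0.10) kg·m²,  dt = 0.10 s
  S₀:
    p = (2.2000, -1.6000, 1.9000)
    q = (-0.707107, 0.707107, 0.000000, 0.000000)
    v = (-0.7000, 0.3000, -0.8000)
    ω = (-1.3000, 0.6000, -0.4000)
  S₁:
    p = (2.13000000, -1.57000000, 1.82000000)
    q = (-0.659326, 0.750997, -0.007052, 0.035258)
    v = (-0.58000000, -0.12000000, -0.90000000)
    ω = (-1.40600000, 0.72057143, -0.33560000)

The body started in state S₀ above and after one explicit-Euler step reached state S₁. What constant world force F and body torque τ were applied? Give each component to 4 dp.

F = (0.6000, -2.1000, -0.5000)
τ = (-0.1600, 0.2000, 0.0800)

velocity change Δv = (0.12000000, -0.42000000, -0.10000000)
applied force F = (0.6000, -2.1000, -0.5000)
Δω = ω₁−ω₀ = (-0.10600000, 0.12057143, 0.06440000)
τ = I·(Δω/dt) + ω₀×(Iω₀) = (-0.1600, 0.2000, 0.0800)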